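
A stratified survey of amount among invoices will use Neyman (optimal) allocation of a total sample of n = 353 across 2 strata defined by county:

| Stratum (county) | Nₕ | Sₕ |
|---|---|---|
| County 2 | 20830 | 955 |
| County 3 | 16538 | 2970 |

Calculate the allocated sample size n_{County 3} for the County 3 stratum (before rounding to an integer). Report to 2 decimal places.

Neyman allocation: nₕ = n·NₕSₕ / Σⱼ NⱼSⱼ.
Σ NⱼSⱼ = 20830·955 + 16538·2970 = 6.901051 × 10^7.
n_{County 3} = 353·16538·2970 / (6.901051 × 10^7) = 251.25.

251.25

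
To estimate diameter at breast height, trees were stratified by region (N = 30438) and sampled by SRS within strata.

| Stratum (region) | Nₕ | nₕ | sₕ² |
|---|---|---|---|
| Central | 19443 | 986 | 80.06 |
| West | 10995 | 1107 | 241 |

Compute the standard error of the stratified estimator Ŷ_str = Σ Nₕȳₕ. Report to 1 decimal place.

Var(Ŷ_str) = Σₕ Nₕ²(1 − fₕ)sₕ²/nₕ.
Central: 19443²·(1 − 986/19443)·80.06/986 = 2.9138223 × 10^7.
West: 10995²·(1 − 1107/10995)·241/1107 = 2.366863 × 10^7.
Sum = 5.2806853 × 10^7.
SE = √(5.2806853 × 10^7) = 7266.8.

7266.8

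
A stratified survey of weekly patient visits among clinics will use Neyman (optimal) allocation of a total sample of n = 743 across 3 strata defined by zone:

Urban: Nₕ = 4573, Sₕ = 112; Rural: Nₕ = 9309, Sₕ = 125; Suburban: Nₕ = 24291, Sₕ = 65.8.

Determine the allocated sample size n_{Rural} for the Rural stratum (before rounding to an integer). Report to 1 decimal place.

264.1

Neyman allocation: nₕ = n·NₕSₕ / Σⱼ NⱼSⱼ.
Σ NⱼSⱼ = 4573·112 + 9309·125 + 24291·65.8 = 3.2741488 × 10^6.
n_{Rural} = 743·9309·125 / (3.2741488 × 10^6) = 264.1.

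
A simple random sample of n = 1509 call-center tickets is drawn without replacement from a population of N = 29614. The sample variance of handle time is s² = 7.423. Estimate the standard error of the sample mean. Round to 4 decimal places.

Under SRS without replacement, Var(ȳ) = (1 − f)·s²/n with f = n/N = 1509/29614 = 0.05095563.
Var(ȳ) = (1 − 0.05095563)·7.423/1509 = 0.94904437·0.0049191518 = 0.0046684933.
SE(ȳ) = √(0.0046684933) = 0.0683.

0.0683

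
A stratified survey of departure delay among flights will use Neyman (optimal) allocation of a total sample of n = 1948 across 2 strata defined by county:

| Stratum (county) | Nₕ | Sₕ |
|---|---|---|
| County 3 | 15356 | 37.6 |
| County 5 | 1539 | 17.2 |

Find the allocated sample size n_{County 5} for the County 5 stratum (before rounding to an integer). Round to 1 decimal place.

85.4

Neyman allocation: nₕ = n·NₕSₕ / Σⱼ NⱼSⱼ.
Σ NⱼSⱼ = 15356·37.6 + 1539·17.2 = 603856.4.
n_{County 5} = 1948·1539·17.2 / 603856.4 = 85.4.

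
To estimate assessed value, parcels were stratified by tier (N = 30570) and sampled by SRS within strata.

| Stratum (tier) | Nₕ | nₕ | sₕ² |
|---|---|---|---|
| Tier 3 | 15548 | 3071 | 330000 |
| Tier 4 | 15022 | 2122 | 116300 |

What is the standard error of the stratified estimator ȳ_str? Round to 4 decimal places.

Var(ȳ_str) = Σₕ Wₕ²(1 − fₕ)sₕ²/nₕ with Wₕ = Nₕ/N, N = 30570.
Tier 3: Wₕ = 0.50860321; term = 0.50860321²·(1 − 0.19751737)·330000/3071 = 22.306321.
Tier 4: Wₕ = 0.49139679; term = 0.49139679²·(1 − 0.14125949)·116300/2122 = 11.364777.
Sum = 33.671098.
SE = √(33.671098) = 5.8027.

5.8027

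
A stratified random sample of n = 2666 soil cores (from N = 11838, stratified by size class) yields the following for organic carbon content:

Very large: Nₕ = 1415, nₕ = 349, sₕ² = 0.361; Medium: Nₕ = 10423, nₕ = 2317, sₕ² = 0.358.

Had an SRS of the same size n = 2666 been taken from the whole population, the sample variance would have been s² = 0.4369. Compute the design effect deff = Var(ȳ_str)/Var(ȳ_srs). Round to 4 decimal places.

0.8213

Var(ȳ_str) = Σ Wₕ²(1−fₕ)sₕ²/nₕ with Wₕ = Nₕ/11838:
  Very large: (1415/11838)²·(1−349/1415)·0.361/349 = 1.113368 × 10^-5
  Medium: (10423/11838)²·(1−2317/10423)·0.358/2317 = 9.3153603 × 10^-5
  → Var(ȳ_str) = 1.0428728 × 10^-4.
Var(ȳ_srs) = (1 − 2666/11838)·0.4369/2666 = 1.269719 × 10^-4.
deff = (1.0428728 × 10^-4) / (1.269719 × 10^-4) = 0.8213.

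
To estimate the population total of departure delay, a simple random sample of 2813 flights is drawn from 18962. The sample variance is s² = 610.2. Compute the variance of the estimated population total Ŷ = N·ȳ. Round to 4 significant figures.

6.643 × 10^7

Var(Ŷ) = N²·Var(ȳ) = N²·(1 − n/N)·s²/n.
f = 2813/18962 = 0.14834933; Var(ȳ) = 0.85165067·610.2/2813 = 0.18474129.
Var(Ŷ) = 18962² · 0.18474129 = 6.6425106 × 10^7.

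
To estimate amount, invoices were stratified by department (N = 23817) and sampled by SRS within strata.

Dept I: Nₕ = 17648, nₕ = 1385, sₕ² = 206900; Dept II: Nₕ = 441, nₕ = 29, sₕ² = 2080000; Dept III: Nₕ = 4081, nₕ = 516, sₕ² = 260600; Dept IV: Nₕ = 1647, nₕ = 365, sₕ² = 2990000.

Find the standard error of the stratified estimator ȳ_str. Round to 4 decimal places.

Var(ȳ_str) = Σₕ Wₕ²(1 − fₕ)sₕ²/nₕ with Wₕ = Nₕ/N, N = 23817.
Dept I: Wₕ = 0.74098333; term = 0.74098333²·(1 − 0.07847915)·206900/1385 = 75.584503.
Dept II: Wₕ = 0.01851619; term = 0.01851619²·(1 − 0.06575964)·2080000/29 = 22.973493.
Dept III: Wₕ = 0.17134820; term = 0.17134820²·(1 − 0.12643960)·260600/516 = 12.95319.
Dept IV: Wₕ = 0.06915229; term = 0.06915229²·(1 − 0.22161506)·2990000/365 = 30.491995.
Sum = 142.00318.
SE = √(142.00318) = 11.9165.

11.9165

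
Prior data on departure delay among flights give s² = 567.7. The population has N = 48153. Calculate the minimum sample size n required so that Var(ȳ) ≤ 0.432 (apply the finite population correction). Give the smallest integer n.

Without fpc, n₀ = s²/D = 567.7/0.432 = 1314.1204.
With fpc, (1 − n/N)·s²/n ≤ D requires n ≥ n₀/(1 + n₀/N) = 1314.1204/(1 + 1314.1204/48153) = 1279.2101.
Rounding up, n = 1280.

1280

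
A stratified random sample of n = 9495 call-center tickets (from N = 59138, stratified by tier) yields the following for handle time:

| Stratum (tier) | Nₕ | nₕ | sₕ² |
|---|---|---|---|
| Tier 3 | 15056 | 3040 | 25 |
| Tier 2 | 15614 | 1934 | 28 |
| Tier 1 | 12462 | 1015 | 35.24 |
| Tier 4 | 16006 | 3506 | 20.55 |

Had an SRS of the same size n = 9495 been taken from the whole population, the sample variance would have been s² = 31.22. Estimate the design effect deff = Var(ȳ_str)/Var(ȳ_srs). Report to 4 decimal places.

Var(ȳ_str) = Σ Wₕ²(1−fₕ)sₕ²/nₕ with Wₕ = Nₕ/59138:
  Tier 3: (15056/59138)²·(1−3040/15056)·25/3040 = 4.2540509 × 10^-4
  Tier 2: (15614/59138)²·(1−1934/15614)·28/1934 = 8.8423676 × 10^-4
  Tier 1: (12462/59138)²·(1−1015/12462)·35.24/1015 = 0.0014161721
  Tier 4: (16006/59138)²·(1−3506/16006)·20.55/3506 = 3.3532001 × 10^-4
  → Var(ȳ_str) = 0.003061134.
Var(ȳ_srs) = (1 − 9495/59138)·31.22/9495 = 0.0027601286.
deff = 0.003061134 / 0.0027601286 = 1.1091.

1.1091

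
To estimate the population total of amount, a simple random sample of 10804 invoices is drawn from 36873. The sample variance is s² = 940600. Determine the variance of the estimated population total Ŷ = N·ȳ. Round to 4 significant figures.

8.369 × 10^10

Var(Ŷ) = N²·Var(ȳ) = N²·(1 − n/N)·s²/n.
f = 10804/36873 = 0.29300572; Var(ȳ) = 0.70699428·940600/10804 = 61.551168.
Var(Ŷ) = 36873² · 61.551168 = 8.3686084 × 10^10.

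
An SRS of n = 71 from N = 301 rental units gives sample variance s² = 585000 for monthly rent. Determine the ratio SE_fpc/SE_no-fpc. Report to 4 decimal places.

f = n/N = 71/301 = 0.23588040.
SE_no-fpc = √(s²/n) = 90.771343; SE_fpc = √((1−f)s²/n) = 79.346802.
Ratio = √(1−f) = 0.87413935.

0.8741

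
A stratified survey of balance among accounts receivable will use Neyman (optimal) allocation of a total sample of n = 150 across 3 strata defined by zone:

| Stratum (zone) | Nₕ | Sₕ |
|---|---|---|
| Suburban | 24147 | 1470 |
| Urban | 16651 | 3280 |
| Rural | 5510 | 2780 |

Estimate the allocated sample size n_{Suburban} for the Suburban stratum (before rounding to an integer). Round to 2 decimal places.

50.50

Neyman allocation: nₕ = n·NₕSₕ / Σⱼ NⱼSⱼ.
Σ NⱼSⱼ = 24147·1470 + 16651·3280 + 5510·2780 = 1.0542917 × 10^8.
n_{Suburban} = 150·24147·1470 / (1.0542917 × 10^8) = 50.50.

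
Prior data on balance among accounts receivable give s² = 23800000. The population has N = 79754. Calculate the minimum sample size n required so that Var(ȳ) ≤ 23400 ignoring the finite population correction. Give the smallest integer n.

Without fpc, n₀ = s²/D = 23800000/23400 = 1017.0940.
Rounding up, n = 1018.

1018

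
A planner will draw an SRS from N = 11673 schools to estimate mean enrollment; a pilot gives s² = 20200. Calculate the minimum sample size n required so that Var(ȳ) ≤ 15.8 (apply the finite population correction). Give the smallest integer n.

1153

Without fpc, n₀ = s²/D = 20200/15.8 = 1278.4810.
With fpc, (1 − n/N)·s²/n ≤ D requires n ≥ n₀/(1 + n₀/N) = 1278.4810/(1 + 1278.4810/11673) = 1152.2782.
Rounding up, n = 1153.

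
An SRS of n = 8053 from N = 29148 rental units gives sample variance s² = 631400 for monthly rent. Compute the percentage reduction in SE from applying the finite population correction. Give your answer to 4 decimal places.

f = n/N = 8053/29148 = 0.27627968.
SE_no-fpc = √(s²/n) = 8.8546916; SE_fpc = √((1−f)s²/n) = 7.5328414.
Ratio = √(1−f) = 0.85071753. Reduction = 100·(1 − 0.85071753) = 14.9282%.

14.9282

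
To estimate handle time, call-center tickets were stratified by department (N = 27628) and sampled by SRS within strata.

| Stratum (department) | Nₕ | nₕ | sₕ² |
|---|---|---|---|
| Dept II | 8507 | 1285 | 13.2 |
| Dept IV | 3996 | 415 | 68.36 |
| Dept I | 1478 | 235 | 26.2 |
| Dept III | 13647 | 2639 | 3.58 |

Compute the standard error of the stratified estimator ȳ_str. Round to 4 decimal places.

0.0667

Var(ȳ_str) = Σₕ Wₕ²(1 − fₕ)sₕ²/nₕ with Wₕ = Nₕ/N, N = 27628.
Dept II: Wₕ = 0.30791226; term = 0.30791226²·(1 − 0.15105207)·13.2/1285 = 8.268102 × 10^-4.
Dept IV: Wₕ = 0.14463588; term = 0.14463588²·(1 − 0.10385385)·68.36/415 = 0.0030880538.
Dept I: Wₕ = 0.05349645; term = 0.05349645²·(1 − 0.15899865)·26.2/235 = 2.6833671 × 10^-4.
Dept III: Wₕ = 0.49395541; term = 0.49395541²·(1 − 0.19337583)·3.58/2639 = 2.6698715 × 10^-4.
Sum = 0.0044501879.
SE = √(0.0044501879) = 0.0667.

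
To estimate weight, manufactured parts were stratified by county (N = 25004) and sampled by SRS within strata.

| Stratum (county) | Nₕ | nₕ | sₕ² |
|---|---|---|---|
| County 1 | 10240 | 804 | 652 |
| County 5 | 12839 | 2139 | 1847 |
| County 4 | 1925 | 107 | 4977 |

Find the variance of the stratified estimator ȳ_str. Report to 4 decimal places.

Var(ȳ_str) = Σₕ Wₕ²(1 − fₕ)sₕ²/nₕ with Wₕ = Nₕ/N, N = 25004.
County 1: Wₕ = 0.40953447; term = 0.40953447²·(1 − 0.07851563)·652/804 = 0.12533156.
County 5: Wₕ = 0.51347784; term = 0.51347784²·(1 − 0.16660176)·1847/2139 = 0.18973703.
County 4: Wₕ = 0.07698768; term = 0.07698768²·(1 − 0.05558442)·4977/107 = 0.26036913.
Sum = 0.57543772.

0.5754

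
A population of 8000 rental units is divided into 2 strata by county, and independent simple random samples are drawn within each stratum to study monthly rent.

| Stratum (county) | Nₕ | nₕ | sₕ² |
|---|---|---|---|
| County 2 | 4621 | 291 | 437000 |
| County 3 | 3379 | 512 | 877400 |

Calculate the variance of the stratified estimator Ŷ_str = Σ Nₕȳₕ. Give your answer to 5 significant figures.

4.6649 × 10^10

Var(Ŷ_str) = Σₕ Nₕ²(1 − fₕ)sₕ²/nₕ.
County 2: 4621²·(1 − 291/4621)·437000/291 = 3.0047775 × 10^10.
County 3: 3379²·(1 − 512/3379)·877400/512 = 1.6601356 × 10^10.
Sum = 4.6649131 × 10^10.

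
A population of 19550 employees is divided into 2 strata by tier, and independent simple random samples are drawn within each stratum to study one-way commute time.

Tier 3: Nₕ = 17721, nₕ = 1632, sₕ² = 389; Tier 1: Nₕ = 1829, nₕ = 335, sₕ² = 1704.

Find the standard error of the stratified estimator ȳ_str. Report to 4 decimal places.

Var(ȳ_str) = Σₕ Wₕ²(1 − fₕ)sₕ²/nₕ with Wₕ = Nₕ/N, N = 19550.
Tier 3: Wₕ = 0.90644501; term = 0.90644501²·(1 − 0.09209413)·389/1632 = 0.17780878.
Tier 1: Wₕ = 0.09355499; term = 0.09355499²·(1 − 0.18316020)·1704/335 = 0.036366002.
Sum = 0.21417478.
SE = √(0.21417478) = 0.4628.

0.4628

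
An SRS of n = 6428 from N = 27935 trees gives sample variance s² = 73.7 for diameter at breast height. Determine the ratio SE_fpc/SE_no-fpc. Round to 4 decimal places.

0.8774

f = n/N = 6428/27935 = 0.23010560.
SE_no-fpc = √(s²/n) = 0.10707691; SE_fpc = √((1−f)s²/n) = 0.09395316.
Ratio = √(1−f) = 0.87743626.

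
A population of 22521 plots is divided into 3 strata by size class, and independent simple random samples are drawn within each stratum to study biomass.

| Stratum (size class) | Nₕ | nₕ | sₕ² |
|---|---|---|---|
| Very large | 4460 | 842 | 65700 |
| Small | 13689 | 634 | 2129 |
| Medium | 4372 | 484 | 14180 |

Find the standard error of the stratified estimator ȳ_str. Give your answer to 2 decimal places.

2.16

Var(ȳ_str) = Σₕ Wₕ²(1 − fₕ)sₕ²/nₕ with Wₕ = Nₕ/N, N = 22521.
Very large: Wₕ = 0.19803739; term = 0.19803739²·(1 − 0.18878924)·65700/842 = 2.4824548.
Small: Wₕ = 0.60783269; term = 0.60783269²·(1 − 0.04631456)·2129/634 = 1.1832041.
Medium: Wₕ = 0.19412992; term = 0.19412992²·(1 − 0.11070448)·14180/484 = 0.98188797.
Sum = 4.6475469.
SE = √(4.6475469) = 2.16.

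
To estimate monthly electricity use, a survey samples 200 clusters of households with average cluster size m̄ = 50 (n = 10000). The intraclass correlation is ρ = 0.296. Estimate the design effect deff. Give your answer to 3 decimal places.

deff = 1 + (50 − 1)·0.296 = 1 + 14.504 = 15.504.

15.504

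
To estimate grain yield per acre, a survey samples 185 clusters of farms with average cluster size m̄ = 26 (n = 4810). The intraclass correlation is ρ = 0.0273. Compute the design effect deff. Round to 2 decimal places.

1.68

deff = 1 + (26 − 1)·0.0273 = 1 + 0.6825 = 1.6825.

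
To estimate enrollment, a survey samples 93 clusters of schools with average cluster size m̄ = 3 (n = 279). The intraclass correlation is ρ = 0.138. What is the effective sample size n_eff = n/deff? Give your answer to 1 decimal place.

218.7

deff = 1 + (3 − 1)·0.138 = 1 + 0.276 = 1.276.
n_eff = 279 / 1.276 = 218.7.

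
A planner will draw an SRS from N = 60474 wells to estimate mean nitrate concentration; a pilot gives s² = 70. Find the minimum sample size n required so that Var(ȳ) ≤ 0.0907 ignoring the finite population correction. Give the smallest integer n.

772

Without fpc, n₀ = s²/D = 70/0.0907 = 771.7751.
Rounding up, n = 772.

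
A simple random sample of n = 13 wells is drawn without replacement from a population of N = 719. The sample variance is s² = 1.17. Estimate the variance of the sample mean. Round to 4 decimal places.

0.0884

Under SRS without replacement, Var(ȳ) = (1 − f)·s²/n with f = n/N = 13/719 = 0.01808067.
Var(ȳ) = (1 − 0.01808067)·1.17/13 = 0.98191933·0.09 = 0.08837274.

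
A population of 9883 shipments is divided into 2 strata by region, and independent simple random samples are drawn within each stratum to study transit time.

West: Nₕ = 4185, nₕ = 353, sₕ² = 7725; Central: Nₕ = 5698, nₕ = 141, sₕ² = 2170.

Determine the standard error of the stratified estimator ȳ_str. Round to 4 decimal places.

2.9295

Var(ȳ_str) = Σₕ Wₕ²(1 − fₕ)sₕ²/nₕ with Wₕ = Nₕ/N, N = 9883.
West: Wₕ = 0.42345442; term = 0.42345442²·(1 − 0.08434886)·7725/353 = 3.5930822.
Central: Wₕ = 0.57654558; term = 0.57654558²·(1 − 0.02474552)·2170/141 = 4.9891421.
Sum = 8.5822243.
SE = √(8.5822243) = 2.9295.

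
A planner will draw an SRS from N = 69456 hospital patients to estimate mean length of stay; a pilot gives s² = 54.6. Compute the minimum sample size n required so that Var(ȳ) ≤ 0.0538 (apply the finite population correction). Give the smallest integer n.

Without fpc, n₀ = s²/D = 54.6/0.0538 = 1014.8699.
With fpc, (1 − n/N)·s²/n ≤ D requires n ≥ n₀/(1 + n₀/N) = 1014.8699/(1 + 1014.8699/69456) = 1000.2545.
Rounding up, n = 1001.

1001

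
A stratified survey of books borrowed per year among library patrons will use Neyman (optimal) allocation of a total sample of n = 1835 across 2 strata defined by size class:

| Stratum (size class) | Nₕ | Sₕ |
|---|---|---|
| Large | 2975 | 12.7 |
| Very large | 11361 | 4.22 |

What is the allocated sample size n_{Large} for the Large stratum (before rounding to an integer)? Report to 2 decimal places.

808.75

Neyman allocation: nₕ = n·NₕSₕ / Σⱼ NⱼSⱼ.
Σ NⱼSⱼ = 2975·12.7 + 11361·4.22 = 85725.92.
n_{Large} = 1835·2975·12.7 / 85725.92 = 808.75.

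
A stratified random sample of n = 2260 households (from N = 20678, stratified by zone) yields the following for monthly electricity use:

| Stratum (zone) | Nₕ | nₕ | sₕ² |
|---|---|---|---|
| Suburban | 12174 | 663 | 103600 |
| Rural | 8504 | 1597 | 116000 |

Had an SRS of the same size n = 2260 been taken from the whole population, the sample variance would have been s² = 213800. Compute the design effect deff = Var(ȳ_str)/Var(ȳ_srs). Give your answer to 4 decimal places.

Var(ȳ_str) = Σ Wₕ²(1−fₕ)sₕ²/nₕ with Wₕ = Nₕ/20678:
  Suburban: (12174/20678)²·(1−663/12174)·103600/663 = 51.212446
  Rural: (8504/20678)²·(1−1597/8504)·116000/1597 = 9.9781199
  → Var(ȳ_str) = 61.190566.
Var(ȳ_srs) = (1 − 2260/20678)·213800/2260 = 84.262279.
deff = 61.190566 / 84.262279 = 0.7262.

0.7262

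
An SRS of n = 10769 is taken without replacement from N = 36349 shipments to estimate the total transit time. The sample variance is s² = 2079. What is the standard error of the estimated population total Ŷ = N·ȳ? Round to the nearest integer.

13398

Var(Ŷ) = N²·Var(ȳ) = N²·(1 − n/N)·s²/n.
f = 10769/36349 = 0.29626675; Var(ȳ) = 0.70373325·2079/10769 = 0.13585862.
Var(Ŷ) = 36349² · 0.13585862 = 1.7950317 × 10^8.
SE(Ŷ) = √(1.7950317 × 10^8) = 13398.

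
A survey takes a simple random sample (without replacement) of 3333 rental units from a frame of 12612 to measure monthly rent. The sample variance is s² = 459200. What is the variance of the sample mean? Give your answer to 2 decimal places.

Under SRS without replacement, Var(ȳ) = (1 − f)·s²/n with f = n/N = 3333/12612 = 0.26427212.
Var(ȳ) = (1 − 0.26427212)·459200/3333 = 0.73572788·137.77378 = 101.36401.

101.36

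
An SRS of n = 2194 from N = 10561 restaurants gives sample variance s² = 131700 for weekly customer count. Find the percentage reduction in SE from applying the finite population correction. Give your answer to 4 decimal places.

f = n/N = 2194/10561 = 0.20774548.
SE_no-fpc = √(s²/n) = 7.7477318; SE_fpc = √((1−f)s²/n) = 6.8961538.
Ratio = √(1−f) = 0.89008681. Reduction = 100·(1 − 0.89008681) = 10.9913%.

10.9913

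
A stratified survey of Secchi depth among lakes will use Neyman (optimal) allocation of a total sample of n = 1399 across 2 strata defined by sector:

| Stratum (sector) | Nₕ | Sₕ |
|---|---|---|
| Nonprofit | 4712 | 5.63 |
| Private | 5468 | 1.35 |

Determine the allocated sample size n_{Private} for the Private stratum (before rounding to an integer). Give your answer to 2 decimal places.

304.54

Neyman allocation: nₕ = n·NₕSₕ / Σⱼ NⱼSⱼ.
Σ NⱼSⱼ = 4712·5.63 + 5468·1.35 = 33910.36.
n_{Private} = 1399·5468·1.35 / 33910.36 = 304.54.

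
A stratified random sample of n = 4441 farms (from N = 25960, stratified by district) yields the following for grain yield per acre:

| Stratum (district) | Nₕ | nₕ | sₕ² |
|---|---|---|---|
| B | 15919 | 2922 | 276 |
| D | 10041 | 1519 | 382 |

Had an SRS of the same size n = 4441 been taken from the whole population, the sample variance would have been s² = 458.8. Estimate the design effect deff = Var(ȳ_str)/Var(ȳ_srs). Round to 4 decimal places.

Var(ȳ_str) = Σ Wₕ²(1−fₕ)sₕ²/nₕ with Wₕ = Nₕ/25960:
  B: (15919/25960)²·(1−2922/15919)·276/2922 = 0.028998691
  D: (10041/25960)²·(1−1519/10041)·382/1519 = 0.031931161
  → Var(ȳ_str) = 0.060929852.
Var(ȳ_srs) = (1 − 4441/25960)·458.8/4441 = 0.085636722.
deff = 0.060929852 / 0.085636722 = 0.7115.

0.7115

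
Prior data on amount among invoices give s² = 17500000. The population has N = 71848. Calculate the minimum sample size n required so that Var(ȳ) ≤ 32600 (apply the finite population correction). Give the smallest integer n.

533

Without fpc, n₀ = s²/D = 17500000/32600 = 536.8098.
With fpc, (1 − n/N)·s²/n ≤ D requires n ≥ n₀/(1 + n₀/N) = 536.8098/(1 + 536.8098/71848) = 532.8288.
Rounding up, n = 533.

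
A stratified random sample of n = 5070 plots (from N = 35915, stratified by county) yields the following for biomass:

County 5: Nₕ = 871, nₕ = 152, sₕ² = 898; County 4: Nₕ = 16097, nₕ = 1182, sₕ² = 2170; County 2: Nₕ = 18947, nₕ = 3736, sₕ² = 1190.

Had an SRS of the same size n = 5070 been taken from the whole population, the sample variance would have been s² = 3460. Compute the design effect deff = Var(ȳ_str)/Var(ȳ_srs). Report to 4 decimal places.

Var(ȳ_str) = Σ Wₕ²(1−fₕ)sₕ²/nₕ with Wₕ = Nₕ/35915:
  County 5: (871/35915)²·(1−152/871)·898/152 = 0.002868323
  County 4: (16097/35915)²·(1−1182/16097)·2170/1182 = 0.34171081
  County 2: (18947/35915)²·(1−3736/18947)·1190/3736 = 0.071168297
  → Var(ȳ_str) = 0.41574743.
Var(ȳ_srs) = (1 − 5070/35915)·3460/5070 = 0.58610718.
deff = 0.41574743 / 0.58610718 = 0.7093.

0.7093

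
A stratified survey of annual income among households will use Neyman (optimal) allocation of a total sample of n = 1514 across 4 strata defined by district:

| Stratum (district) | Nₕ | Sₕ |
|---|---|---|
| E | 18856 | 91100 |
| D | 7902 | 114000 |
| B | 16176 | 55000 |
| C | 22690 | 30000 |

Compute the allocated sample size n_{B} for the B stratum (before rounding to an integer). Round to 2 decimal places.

Neyman allocation: nₕ = n·NₕSₕ / Σⱼ NⱼSⱼ.
Σ NⱼSⱼ = 18856·91100 + 7902·114000 + 16176·55000 + 22690·30000 = 4.1889896 × 10^9.
n_{B} = 1514·16176·55000 / (4.1889896 × 10^9) = 321.55.

321.55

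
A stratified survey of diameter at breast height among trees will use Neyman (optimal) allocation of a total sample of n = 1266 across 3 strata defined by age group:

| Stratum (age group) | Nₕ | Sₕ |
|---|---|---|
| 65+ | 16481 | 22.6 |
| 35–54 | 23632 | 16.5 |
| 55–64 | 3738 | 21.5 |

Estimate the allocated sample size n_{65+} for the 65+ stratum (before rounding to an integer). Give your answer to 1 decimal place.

Neyman allocation: nₕ = n·NₕSₕ / Σⱼ NⱼSⱼ.
Σ NⱼSⱼ = 16481·22.6 + 23632·16.5 + 3738·21.5 = 842765.6.
n_{65+} = 1266·16481·22.6 / 842765.6 = 559.5.

559.5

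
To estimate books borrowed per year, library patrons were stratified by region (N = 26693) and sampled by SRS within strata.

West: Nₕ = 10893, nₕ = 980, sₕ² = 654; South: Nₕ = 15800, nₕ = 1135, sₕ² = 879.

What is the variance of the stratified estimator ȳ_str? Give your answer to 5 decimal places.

0.35298

Var(ȳ_str) = Σₕ Wₕ²(1 − fₕ)sₕ²/nₕ with Wₕ = Nₕ/N, N = 26693.
West: Wₕ = 0.40808452; term = 0.40808452²·(1 − 0.08996603)·654/980 = 0.10113687.
South: Wₕ = 0.59191548; term = 0.59191548²·(1 − 0.07183544)·879/1135 = 0.25184736.
Sum = 0.35298423.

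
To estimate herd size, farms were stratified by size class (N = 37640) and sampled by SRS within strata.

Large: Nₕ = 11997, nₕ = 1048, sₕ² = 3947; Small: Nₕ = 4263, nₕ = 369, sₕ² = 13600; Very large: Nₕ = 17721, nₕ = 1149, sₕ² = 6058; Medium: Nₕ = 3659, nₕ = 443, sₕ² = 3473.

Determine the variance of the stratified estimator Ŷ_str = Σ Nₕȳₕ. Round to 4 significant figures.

Var(Ŷ_str) = Σₕ Nₕ²(1 − fₕ)sₕ²/nₕ.
Large: 11997²·(1 − 1048/11997)·3947/1048 = 4.9471258 × 10^8.
Small: 4263²·(1 − 369/4263)·13600/369 = 6.1182021 × 10^8.
Very large: 17721²·(1 − 1149/17721)·6058/1149 = 1.5483616 × 10^9.
Medium: 3659²·(1 − 443/3659)·3473/443 = 9.2252789 × 10^7.
Sum = 2.7471472 × 10^9.

2.747 × 10^9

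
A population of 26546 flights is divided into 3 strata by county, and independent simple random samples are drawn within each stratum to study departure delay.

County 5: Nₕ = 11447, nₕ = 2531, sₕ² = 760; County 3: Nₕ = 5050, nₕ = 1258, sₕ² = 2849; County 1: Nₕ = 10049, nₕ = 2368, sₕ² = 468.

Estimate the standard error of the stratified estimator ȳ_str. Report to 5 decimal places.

Var(ȳ_str) = Σₕ Wₕ²(1 − fₕ)sₕ²/nₕ with Wₕ = Nₕ/N, N = 26546.
County 5: Wₕ = 0.43121374; term = 0.43121374²·(1 − 0.22110597)·760/2531 = 0.04348956.
County 3: Wₕ = 0.19023582; term = 0.19023582²·(1 − 0.24910891)·2849/1258 = 0.061542245.
County 1: Wₕ = 0.37855044; term = 0.37855044²·(1 − 0.23564534)·468/2368 = 0.021647442.
Sum = 0.12667925.
SE = √(0.12667925) = 0.35592.

0.35592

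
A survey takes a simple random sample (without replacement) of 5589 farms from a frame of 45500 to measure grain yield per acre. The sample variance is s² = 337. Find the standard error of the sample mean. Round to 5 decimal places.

0.22998

Under SRS without replacement, Var(ȳ) = (1 − f)·s²/n with f = n/N = 5589/45500 = 0.12283516.
Var(ȳ) = (1 − 0.12283516)·337/5589 = 0.87716484·0.060297012 = 0.052890419.
SE(ȳ) = √(0.052890419) = 0.22998.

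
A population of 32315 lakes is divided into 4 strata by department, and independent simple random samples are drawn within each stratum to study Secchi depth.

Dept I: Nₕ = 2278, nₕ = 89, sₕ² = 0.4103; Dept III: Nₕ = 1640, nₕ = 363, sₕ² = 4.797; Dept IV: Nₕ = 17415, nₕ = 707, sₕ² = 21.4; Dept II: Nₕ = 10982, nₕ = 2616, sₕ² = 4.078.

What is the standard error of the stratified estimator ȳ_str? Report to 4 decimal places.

0.0928

Var(ȳ_str) = Σₕ Wₕ²(1 − fₕ)sₕ²/nₕ with Wₕ = Nₕ/N, N = 32315.
Dept I: Wₕ = 0.07049358; term = 0.07049358²·(1 − 0.03906936)·0.4103/89 = 2.2014188 × 10^-5.
Dept III: Wₕ = 0.05075043; term = 0.05075043²·(1 − 0.22134146)·4.797/363 = 2.6502663 × 10^-5.
Dept IV: Wₕ = 0.53891382; term = 0.53891382²·(1 − 0.04059719)·21.4/707 = 0.0084340075.
Dept II: Wₕ = 0.33984218; term = 0.33984218²·(1 − 0.23820798)·4.078/2616 = 1.3715147 × 10^-4.
Sum = 0.0086196758.
SE = √(0.0086196758) = 0.0928.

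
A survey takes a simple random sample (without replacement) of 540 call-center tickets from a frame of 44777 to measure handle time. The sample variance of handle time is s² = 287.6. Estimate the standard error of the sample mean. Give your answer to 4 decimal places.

Under SRS without replacement, Var(ȳ) = (1 − f)·s²/n with f = n/N = 540/44777 = 0.01205976.
Var(ȳ) = (1 − 0.01205976)·287.6/540 = 0.98794024·0.53259259 = 0.52616965.
SE(ȳ) = √(0.52616965) = 0.7254.

0.7254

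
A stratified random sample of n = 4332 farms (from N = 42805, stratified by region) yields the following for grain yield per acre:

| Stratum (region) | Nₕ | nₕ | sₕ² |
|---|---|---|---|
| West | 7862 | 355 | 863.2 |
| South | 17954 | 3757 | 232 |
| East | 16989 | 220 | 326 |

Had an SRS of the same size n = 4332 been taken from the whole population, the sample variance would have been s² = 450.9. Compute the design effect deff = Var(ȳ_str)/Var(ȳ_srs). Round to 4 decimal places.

3.3918

Var(ȳ_str) = Σ Wₕ²(1−fₕ)sₕ²/nₕ with Wₕ = Nₕ/42805:
  West: (7862/42805)²·(1−355/7862)·863.2/355 = 0.078323761
  South: (17954/42805)²·(1−3757/17954)·232/3757 = 0.0085904436
  East: (16989/42805)²·(1−220/16989)·326/220 = 0.23039916
  → Var(ȳ_str) = 0.31731336.
Var(ȳ_srs) = (1 − 4332/42805)·450.9/4332 = 0.093552056.
deff = 0.31731336 / 0.093552056 = 3.3918.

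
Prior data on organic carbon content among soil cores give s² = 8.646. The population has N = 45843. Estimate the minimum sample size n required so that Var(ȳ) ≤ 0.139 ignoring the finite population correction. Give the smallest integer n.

63

Without fpc, n₀ = s²/D = 8.646/0.139 = 62.2014.
Rounding up, n = 63.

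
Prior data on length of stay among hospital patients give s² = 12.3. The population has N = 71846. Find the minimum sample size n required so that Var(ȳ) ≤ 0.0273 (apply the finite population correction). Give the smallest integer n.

448

Without fpc, n₀ = s²/D = 12.3/0.0273 = 450.5495.
With fpc, (1 − n/N)·s²/n ≤ D requires n ≥ n₀/(1 + n₀/N) = 450.5495/(1 + 450.5495/71846) = 447.7417.
Rounding up, n = 448.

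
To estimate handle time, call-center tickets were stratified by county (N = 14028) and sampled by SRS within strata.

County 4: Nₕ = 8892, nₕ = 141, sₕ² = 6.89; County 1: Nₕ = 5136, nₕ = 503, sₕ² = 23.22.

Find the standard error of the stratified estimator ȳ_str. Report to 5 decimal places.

Var(ȳ_str) = Σₕ Wₕ²(1 − fₕ)sₕ²/nₕ with Wₕ = Nₕ/N, N = 14028.
County 4: Wₕ = 0.63387511; term = 0.63387511²·(1 − 0.01585695)·6.89/141 = 0.019322608.
County 1: Wₕ = 0.36612489; term = 0.36612489²·(1 − 0.09793614)·23.22/503 = 0.0055820026.
Sum = 0.024904611.
SE = √(0.024904611) = 0.15781.

0.15781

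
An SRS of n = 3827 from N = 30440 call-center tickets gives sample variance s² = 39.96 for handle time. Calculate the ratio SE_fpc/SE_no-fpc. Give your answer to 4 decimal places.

f = n/N = 3827/30440 = 0.12572273.
SE_no-fpc = √(s²/n) = 0.10218414; SE_fpc = √((1−f)s²/n) = 0.09554503.
Ratio = √(1−f) = 0.93502795.

0.9350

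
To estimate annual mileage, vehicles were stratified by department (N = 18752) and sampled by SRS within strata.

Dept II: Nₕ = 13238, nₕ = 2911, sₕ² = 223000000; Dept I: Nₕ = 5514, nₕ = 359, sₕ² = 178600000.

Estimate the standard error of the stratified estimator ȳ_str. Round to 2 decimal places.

264.57

Var(ȳ_str) = Σₕ Wₕ²(1 − fₕ)sₕ²/nₕ with Wₕ = Nₕ/N, N = 18752.
Dept II: Wₕ = 0.70595137; term = 0.70595137²·(1 − 0.21989727)·223000000/2911 = 29782.697.
Dept I: Wₕ = 0.29404863; term = 0.29404863²·(1 − 0.06510700)·178600000/359 = 40214.924.
Sum = 69997.621.
SE = √(69997.621) = 264.57.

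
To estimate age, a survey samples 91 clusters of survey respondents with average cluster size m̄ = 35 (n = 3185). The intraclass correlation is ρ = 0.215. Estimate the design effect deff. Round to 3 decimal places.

deff = 1 + (35 − 1)·0.215 = 1 + 7.31 = 8.31.

8.310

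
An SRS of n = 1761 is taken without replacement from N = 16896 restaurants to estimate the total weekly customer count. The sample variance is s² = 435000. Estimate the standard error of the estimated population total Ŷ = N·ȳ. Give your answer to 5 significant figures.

251330

Var(Ŷ) = N²·Var(ȳ) = N²·(1 − n/N)·s²/n.
f = 1761/16896 = 0.10422585; Var(ȳ) = 0.89577415·435000/1761 = 221.273.
Var(Ŷ) = 16896² · 221.273 = 6.3167869 × 10^10.
SE(Ŷ) = √(6.3167869 × 10^10) = 251330.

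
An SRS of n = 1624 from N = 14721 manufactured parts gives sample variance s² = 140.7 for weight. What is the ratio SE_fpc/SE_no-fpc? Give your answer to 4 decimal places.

f = n/N = 1624/14721 = 0.11031859.
SE_no-fpc = √(s²/n) = 0.29434322; SE_fpc = √((1−f)s²/n) = 0.27763313.
Ratio = √(1−f) = 0.94322924.

0.9432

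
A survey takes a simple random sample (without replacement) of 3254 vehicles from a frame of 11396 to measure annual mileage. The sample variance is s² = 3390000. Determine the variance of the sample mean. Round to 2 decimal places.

Under SRS without replacement, Var(ȳ) = (1 − f)·s²/n with f = n/N = 3254/11396 = 0.28553879.
Var(ȳ) = (1 − 0.28553879)·3390000/3254 = 0.71446121·1041.7947 = 744.32192.

744.32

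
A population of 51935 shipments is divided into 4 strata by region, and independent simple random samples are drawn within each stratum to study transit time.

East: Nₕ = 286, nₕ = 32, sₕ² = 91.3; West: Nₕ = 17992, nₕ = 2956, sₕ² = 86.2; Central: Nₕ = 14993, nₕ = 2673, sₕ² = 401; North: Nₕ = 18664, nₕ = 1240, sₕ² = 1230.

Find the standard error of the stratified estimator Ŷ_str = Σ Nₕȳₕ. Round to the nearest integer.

Var(Ŷ_str) = Σₕ Nₕ²(1 − fₕ)sₕ²/nₕ.
East: 286²·(1 − 32/286)·91.3/32 = 207262.41.
West: 17992²·(1 − 2956/17992)·86.2/2956 = 7.8888663 × 10^6.
Central: 14993²·(1 − 2673/14993)·401/2673 = 2.7710519 × 10^7.
North: 18664²·(1 − 1240/18664)·1230/1240 = 3.2257894 × 10^8.
Sum = 3.5838559 × 10^8.
SE = √(3.5838559 × 10^8) = 18931.

18931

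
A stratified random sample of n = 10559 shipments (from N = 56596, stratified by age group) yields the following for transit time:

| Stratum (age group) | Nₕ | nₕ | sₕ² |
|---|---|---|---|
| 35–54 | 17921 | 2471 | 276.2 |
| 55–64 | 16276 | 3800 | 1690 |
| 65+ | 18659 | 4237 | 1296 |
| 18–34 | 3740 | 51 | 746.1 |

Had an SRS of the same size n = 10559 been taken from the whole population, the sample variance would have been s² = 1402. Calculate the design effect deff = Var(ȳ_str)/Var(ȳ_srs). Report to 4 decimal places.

1.1719

Var(ȳ_str) = Σ Wₕ²(1−fₕ)sₕ²/nₕ with Wₕ = Nₕ/56596:
  35–54: (17921/56596)²·(1−2471/17921)·276.2/2471 = 0.0096620699
  55–64: (16276/56596)²·(1−3800/16276)·1690/3800 = 0.028193869
  65+: (18659/56596)²·(1−4237/18659)·1296/4237 = 0.025697384
  18–34: (3740/56596)²·(1−51/3740)·746.1/51 = 0.063013796
  → Var(ȳ_str) = 0.12656712.
Var(ȳ_srs) = (1 − 10559/56596)·1402/10559 = 0.10800566.
deff = 0.12656712 / 0.10800566 = 1.1719.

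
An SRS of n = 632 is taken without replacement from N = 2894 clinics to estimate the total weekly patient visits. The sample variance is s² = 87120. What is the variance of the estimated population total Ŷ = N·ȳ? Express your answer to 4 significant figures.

9.024 × 10^8

Var(Ŷ) = N²·Var(ȳ) = N²·(1 − n/N)·s²/n.
f = 632/2894 = 0.21838286; Var(ȳ) = 0.78161714·87120/632 = 107.74444.
Var(Ŷ) = 2894² · 107.74444 = 9.0238511 × 10^8.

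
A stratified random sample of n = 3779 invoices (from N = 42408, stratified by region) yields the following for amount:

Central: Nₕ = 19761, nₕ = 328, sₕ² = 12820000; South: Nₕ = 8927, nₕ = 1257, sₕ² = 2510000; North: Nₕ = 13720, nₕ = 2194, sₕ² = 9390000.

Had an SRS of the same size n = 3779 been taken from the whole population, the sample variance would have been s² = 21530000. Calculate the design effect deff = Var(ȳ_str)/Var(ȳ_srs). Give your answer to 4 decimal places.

Var(ȳ_str) = Σ Wₕ²(1−fₕ)sₕ²/nₕ with Wₕ = Nₕ/42408:
  Central: (19761/42408)²·(1−328/19761)·12820000/328 = 8345.7884
  South: (8927/42408)²·(1−1257/8927)·2510000/1257 = 76.022782
  North: (13720/42408)²·(1−2194/13720)·9390000/2194 = 376.32764
  → Var(ȳ_str) = 8798.1388.
Var(ȳ_srs) = (1 − 3779/42408)·21530000/3779 = 5189.5872.
deff = 8798.1388 / 5189.5872 = 1.6953.

1.6953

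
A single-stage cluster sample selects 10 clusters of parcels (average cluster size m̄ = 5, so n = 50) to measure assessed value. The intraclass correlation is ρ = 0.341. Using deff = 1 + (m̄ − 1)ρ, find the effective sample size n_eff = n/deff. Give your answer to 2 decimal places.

21.15

deff = 1 + (5 − 1)·0.341 = 1 + 1.364 = 2.364.
n_eff = 50 / 2.364 = 21.15.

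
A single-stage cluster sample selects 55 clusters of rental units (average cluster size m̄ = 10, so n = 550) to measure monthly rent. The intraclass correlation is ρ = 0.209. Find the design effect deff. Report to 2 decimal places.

deff = 1 + (10 − 1)·0.209 = 1 + 1.881 = 2.881.

2.88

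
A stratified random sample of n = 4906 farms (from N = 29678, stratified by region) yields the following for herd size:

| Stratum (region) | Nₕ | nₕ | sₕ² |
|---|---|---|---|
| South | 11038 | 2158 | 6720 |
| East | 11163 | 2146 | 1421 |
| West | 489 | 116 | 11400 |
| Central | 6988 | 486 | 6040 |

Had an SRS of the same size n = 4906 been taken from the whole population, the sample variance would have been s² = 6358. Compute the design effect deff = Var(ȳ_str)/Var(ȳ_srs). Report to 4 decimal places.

1.0018

Var(ȳ_str) = Σ Wₕ²(1−fₕ)sₕ²/nₕ with Wₕ = Nₕ/29678:
  South: (11038/29678)²·(1−2158/11038)·6720/2158 = 0.34653885
  East: (11163/29678)²·(1−2146/11163)·1421/2146 = 0.075672502
  West: (489/29678)²·(1−116/489)·11400/116 = 0.020351447
  Central: (6988/29678)²·(1−486/6988)·6040/486 = 0.64110811
  → Var(ȳ_str) = 1.0836709.
Var(ȳ_srs) = (1 − 4906/29678)·6358/4906 = 1.0817314.
deff = 1.0836709 / 1.0817314 = 1.0018.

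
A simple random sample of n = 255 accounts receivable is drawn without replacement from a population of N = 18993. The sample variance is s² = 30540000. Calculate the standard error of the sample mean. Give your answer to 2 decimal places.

Under SRS without replacement, Var(ȳ) = (1 − f)·s²/n with f = n/N = 255/18993 = 0.01342600.
Var(ȳ) = (1 − 0.01342600)·30540000/255 = 0.98657400·119764.71 = 118156.75.
SE(ȳ) = √(118156.75) = 343.74.

343.74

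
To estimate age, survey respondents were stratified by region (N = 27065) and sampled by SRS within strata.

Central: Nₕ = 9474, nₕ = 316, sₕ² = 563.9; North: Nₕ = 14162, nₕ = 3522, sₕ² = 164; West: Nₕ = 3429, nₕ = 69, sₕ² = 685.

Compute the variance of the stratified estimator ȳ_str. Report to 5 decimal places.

Var(ȳ_str) = Σₕ Wₕ²(1 − fₕ)sₕ²/nₕ with Wₕ = Nₕ/N, N = 27065.
Central: Wₕ = 0.35004619; term = 0.35004619²·(1 − 0.03335444)·563.9/316 = 0.21136495.
North: Wₕ = 0.52325882; term = 0.52325882²·(1 − 0.24869369)·164/3522 = 0.0095786577.
West: Wₕ = 0.12669499; term = 0.12669499²·(1 − 0.02012248)·685/69 = 0.15614647.
Sum = 0.37709008.

0.37709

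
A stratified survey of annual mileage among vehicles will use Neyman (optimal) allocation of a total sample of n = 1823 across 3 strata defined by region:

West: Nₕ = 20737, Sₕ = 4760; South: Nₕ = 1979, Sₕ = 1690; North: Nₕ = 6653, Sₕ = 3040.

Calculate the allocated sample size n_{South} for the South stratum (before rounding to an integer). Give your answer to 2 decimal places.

Neyman allocation: nₕ = n·NₕSₕ / Σⱼ NⱼSⱼ.
Σ NⱼSⱼ = 20737·4760 + 1979·1690 + 6653·3040 = 1.2227775 × 10^8.
n_{South} = 1823·1979·1690 / (1.2227775 × 10^8) = 49.86.

49.86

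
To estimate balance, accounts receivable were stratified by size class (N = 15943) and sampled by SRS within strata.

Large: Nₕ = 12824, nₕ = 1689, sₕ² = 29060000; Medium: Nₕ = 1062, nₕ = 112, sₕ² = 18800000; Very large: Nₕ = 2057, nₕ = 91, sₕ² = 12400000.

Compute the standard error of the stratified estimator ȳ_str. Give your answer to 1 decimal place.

111.8

Var(ȳ_str) = Σₕ Wₕ²(1 − fₕ)sₕ²/nₕ with Wₕ = Nₕ/N, N = 15943.
Large: Wₕ = 0.80436555; term = 0.80436555²·(1 − 0.13170618)·29060000/1689 = 9665.8399.
Medium: Wₕ = 0.06661231; term = 0.06661231²·(1 − 0.10546139)·18800000/112 = 666.26631.
Very large: Wₕ = 0.12902214; term = 0.12902214²·(1 − 0.04423918)·12400000/91 = 2167.9937.
Sum = 12500.1.
SE = √(12500.1) = 111.8.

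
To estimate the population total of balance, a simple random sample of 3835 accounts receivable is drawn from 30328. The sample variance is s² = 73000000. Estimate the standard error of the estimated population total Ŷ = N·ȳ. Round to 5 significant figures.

3.9108 × 10^6

Var(Ŷ) = N²·Var(ȳ) = N²·(1 − n/N)·s²/n.
f = 3835/30328 = 0.12645080; Var(ȳ) = 0.87354920·73000000/3835 = 16628.185.
Var(Ŷ) = 30328² · 16628.185 = 1.5294398 × 10^13.
SE(Ŷ) = √(1.5294398 × 10^13) = 3.9108 × 10^6.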